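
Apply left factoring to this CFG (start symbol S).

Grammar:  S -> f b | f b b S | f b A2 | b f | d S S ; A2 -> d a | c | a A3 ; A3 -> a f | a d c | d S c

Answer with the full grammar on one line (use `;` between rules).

S has alternatives sharing prefix 'f b': factor to S → f b S' with S' → ε | b S | A2.
A3 has alternatives sharing prefix 'a': factor to A3 → a A3' with A3' → f | d c.

S -> b f | d S S | f b S'; A2 -> d a | c | a A3; A3 -> d S c | a A3'; S' -> ε | b S | A2; A3' -> f | d c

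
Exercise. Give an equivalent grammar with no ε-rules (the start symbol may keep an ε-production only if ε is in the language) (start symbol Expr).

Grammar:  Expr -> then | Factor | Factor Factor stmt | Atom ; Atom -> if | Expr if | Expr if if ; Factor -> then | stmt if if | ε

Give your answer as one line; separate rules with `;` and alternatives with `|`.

Expr -> then | Factor | Factor Factor stmt | Factor stmt | stmt | Atom | ε; Atom -> if | Expr if | Expr if if | if if; Factor -> then | stmt if if

Nullable set = {Expr, Factor}.
ε ∈ L(G) since Expr is nullable, so keep Expr → ε.
Expand every rule over subsets of its nullable positions: Expr → Factor Factor stmt gives Factor Factor stmt | Factor stmt | stmt. Atom → Expr if if gives Expr if if | if if.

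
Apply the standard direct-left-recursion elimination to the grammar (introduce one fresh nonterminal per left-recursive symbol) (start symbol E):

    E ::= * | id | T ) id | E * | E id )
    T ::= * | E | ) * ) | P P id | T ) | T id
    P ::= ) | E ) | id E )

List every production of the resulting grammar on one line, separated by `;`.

Left recursion appears on E, T.
For E: α = {*, id )}, β = {*, id, T ) id}. Rewrite as E → β E' and E' → α E' | ε.
For T: α = {), id}, β = {*, E, ) * ), P P id}. Rewrite as T → β T' and T' → α T' | ε.

E ::= * E' | id E' | T ) id E'; T ::= * T' | E T' | ) * ) T' | P P id T'; P ::= ) | E ) | id E ); E' ::= * E' | id ) E' | ε; T' ::= ) T' | id T' | ε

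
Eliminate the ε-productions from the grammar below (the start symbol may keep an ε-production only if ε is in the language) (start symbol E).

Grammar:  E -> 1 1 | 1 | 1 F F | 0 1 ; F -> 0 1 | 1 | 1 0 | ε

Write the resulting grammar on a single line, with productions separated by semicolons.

Nullable nonterminals: {F}.
ε ∉ L(G), so no ε-production is kept.
For each production, add variants omitting each subset of nullable occurrences: E → 1 F F gives 1 F F | 1 F.

E -> 1 1 | 1 | 1 F F | 1 F | 0 1; F -> 0 1 | 1 | 1 0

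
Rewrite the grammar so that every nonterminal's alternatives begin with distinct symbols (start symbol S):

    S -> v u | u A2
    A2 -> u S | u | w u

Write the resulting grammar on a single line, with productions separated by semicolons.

A2 has alternatives sharing prefix 'u': factor to A2 → u A2' with A2' → S | ε.

S -> v u | u A2; A2 -> w u | u A2'; A2' -> S | ε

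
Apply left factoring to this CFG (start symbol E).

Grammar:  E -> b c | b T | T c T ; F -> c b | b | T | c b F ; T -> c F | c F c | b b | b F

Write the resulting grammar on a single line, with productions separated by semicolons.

E has alternatives sharing prefix 'b': factor to E → b E' with E' → c | T.
F has alternatives sharing prefix 'c b': factor to F → c b F' with F' → ε | F.
T has alternatives sharing prefix 'c F': factor to T → c F T' with T' → ε | c.
T has alternatives sharing prefix 'b': factor to T → b T'' with T'' → b | F.

E -> T c T | b E'; F -> b | T | c b F'; T -> c F T' | b T''; E' -> c | T; F' -> ε | F; T' -> ε | c; T'' -> b | F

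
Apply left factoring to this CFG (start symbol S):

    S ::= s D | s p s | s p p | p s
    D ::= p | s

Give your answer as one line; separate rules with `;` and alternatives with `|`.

S ::= p s | s S'; D ::= p | s; S' ::= D | p S''; S'' ::= s | p

S has alternatives sharing prefix 's': factor to S → s S' with S' → D | p s | p p.
S' has alternatives sharing prefix 'p': factor to S' → p S'' with S'' → s | p.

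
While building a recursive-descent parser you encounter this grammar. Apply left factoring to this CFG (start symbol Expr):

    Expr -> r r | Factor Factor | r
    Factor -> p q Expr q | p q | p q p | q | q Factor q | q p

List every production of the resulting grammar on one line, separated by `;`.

Expr has alternatives sharing prefix 'r': factor to Expr → r Expr1 with Expr1 → r | ε.
Factor has alternatives sharing prefix 'p q': factor to Factor → p q Factor1 with Factor1 → Expr q | ε | p.
Factor has alternatives sharing prefix 'q': factor to Factor → q Factor2 with Factor2 → ε | Factor q | p.

Expr -> Factor Factor | r Expr1; Factor -> p q Factor1 | q Factor2; Expr1 -> r | ε; Factor1 -> Expr q | ε | p; Factor2 -> ε | Factor q | p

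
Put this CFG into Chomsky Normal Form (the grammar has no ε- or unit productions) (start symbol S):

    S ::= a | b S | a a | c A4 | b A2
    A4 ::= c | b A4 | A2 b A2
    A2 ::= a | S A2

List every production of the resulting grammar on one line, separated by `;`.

S ::= a | X1 S | X2 X2 | X3 A4 | X1 A2; A4 ::= c | X1 A4 | A2 Y1; A2 ::= a | S A2; X1 ::= b; X2 ::= a; X3 ::= c; Y1 ::= X1 A2

Introduce a nonterminal for each terminal appearing in a rule of length ≥ 2: X1 → b, X2 → a, X3 → c.
Binarize each right-hand side of length ≥ 3 by chaining fresh nonterminals (Y1, Y2, …): affected rules were A4 → A2 X1 A2.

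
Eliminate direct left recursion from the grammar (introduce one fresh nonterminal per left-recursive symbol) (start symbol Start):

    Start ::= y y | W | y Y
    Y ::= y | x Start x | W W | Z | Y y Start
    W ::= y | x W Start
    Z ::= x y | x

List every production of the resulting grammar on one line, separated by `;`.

Left recursion appears on Y.
For Y: α = {y Start}, β = {y, x Start x, W W, Z}. Rewrite as Y → β Y1 and Y1 → α Y1 | ε.

Start ::= y y | W | y Y; Y ::= y Y1 | x Start x Y1 | W W Y1 | Z Y1; W ::= y | x W Start; Z ::= x y | x; Y1 ::= y Start Y1 | epsilon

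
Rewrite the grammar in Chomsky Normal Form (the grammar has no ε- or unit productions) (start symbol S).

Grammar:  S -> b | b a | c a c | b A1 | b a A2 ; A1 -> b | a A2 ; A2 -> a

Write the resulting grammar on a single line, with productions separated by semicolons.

Introduce a nonterminal for each terminal appearing in a rule of length ≥ 2: X1 → b, X2 → a, X3 → c.
Binarize each right-hand side of length ≥ 3 by chaining fresh nonterminals (Y1, Y2, …): affected rules were S → X3 X2 X3; S → X1 X2 A2.

S -> b | X1 X2 | X3 Y1 | X1 A1 | X1 Y2; A1 -> b | X2 A2; A2 -> a; X1 -> b; X2 -> a; X3 -> c; Y1 -> X2 X3; Y2 -> X2 A2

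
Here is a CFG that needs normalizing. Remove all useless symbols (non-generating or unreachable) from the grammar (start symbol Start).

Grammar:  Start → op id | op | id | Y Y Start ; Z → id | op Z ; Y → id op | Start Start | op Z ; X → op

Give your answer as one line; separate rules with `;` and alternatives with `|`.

Generating nonterminals: {Start, X, Y, Z}.
Reachable from Start after that: {Start, Y, Z}.
Removed useless symbols: {X} and every production mentioning them.

Start → op id | op | id | Y Y Start; Z → id | op Z; Y → id op | Start Start | op Z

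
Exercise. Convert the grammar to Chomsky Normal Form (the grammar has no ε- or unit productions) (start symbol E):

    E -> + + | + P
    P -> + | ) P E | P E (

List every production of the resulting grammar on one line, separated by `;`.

E -> X1 X1 | X1 P; P -> + | X2 Y1 | P Y2; X1 -> +; X2 -> ); X3 -> (; Y1 -> P E; Y2 -> E X3

Introduce a nonterminal for each terminal appearing in a rule of length ≥ 2: X1 → +, X2 → ), X3 → (.
Binarize each right-hand side of length ≥ 3 by chaining fresh nonterminals (Y1, Y2, …): affected rules were P → X2 P E; P → P E X3.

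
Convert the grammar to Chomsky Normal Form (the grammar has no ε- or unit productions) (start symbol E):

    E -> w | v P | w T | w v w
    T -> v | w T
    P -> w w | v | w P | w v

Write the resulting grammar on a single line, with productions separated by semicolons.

Introduce a nonterminal for each terminal appearing in a rule of length ≥ 2: X1 → v, X2 → w.
Binarize each right-hand side of length ≥ 3 by chaining fresh nonterminals (Y1, Y2, …): affected rules were E → X2 X1 X2.

E -> w | X1 P | X2 T | X2 Y1; T -> v | X2 T; P -> X2 X2 | v | X2 P | X2 X1; X1 -> v; X2 -> w; Y1 -> X1 X2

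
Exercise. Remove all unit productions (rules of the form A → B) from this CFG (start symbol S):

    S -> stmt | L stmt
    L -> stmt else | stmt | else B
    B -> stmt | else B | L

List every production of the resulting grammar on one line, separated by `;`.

S -> stmt | L stmt; L -> stmt else | stmt | else B; B -> stmt else | stmt | else B

Unit pairs: B ⇒* {L}.
For each unit pair (A, B), copy every non-unit production of B to A, then drop all unit productions.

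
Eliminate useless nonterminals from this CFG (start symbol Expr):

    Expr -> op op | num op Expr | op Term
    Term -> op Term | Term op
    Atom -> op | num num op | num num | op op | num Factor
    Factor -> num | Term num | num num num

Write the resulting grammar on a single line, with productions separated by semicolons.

Expr -> op op | num op Expr

Generating nonterminals: {Atom, Expr, Factor}.
Reachable from Expr after that: {Expr}.
Removed useless symbols: {Atom, Factor, Term} and every production mentioning them.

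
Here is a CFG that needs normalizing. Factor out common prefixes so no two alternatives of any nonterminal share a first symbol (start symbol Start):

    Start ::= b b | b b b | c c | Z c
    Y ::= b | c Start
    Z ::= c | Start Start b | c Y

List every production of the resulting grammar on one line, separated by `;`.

Start has alternatives sharing prefix 'b b': factor to Start → b b Start1 with Start1 → ε | b.
Z has alternatives sharing prefix 'c': factor to Z → c Z1 with Z1 → ε | Y.

Start ::= c c | Z c | b b Start1; Y ::= b | c Start; Z ::= Start Start b | c Z1; Start1 ::= ε | b; Z1 ::= ε | Y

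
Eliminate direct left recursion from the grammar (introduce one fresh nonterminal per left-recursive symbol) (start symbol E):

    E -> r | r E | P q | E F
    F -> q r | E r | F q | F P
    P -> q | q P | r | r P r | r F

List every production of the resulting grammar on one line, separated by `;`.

Directly left-recursive nonterminals: E, F.
For E: α = {F}, β = {r, r E, P q}. Rewrite as E → β E' and E' → α E' | ε.
For F: α = {q, P}, β = {q r, E r}. Rewrite as F → β F' and F' → α F' | ε.

E -> r E' | r E E' | P q E'; F -> q r F' | E r F'; P -> q | q P | r | r P r | r F; E' -> F E' | ε; F' -> q F' | P F' | ε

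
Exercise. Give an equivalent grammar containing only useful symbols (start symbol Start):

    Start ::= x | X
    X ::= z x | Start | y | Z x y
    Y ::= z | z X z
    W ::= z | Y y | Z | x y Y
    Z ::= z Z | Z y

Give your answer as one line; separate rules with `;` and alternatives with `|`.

Start ::= x | X; X ::= z x | Start | y

Generating nonterminals: {Start, W, X, Y}.
Reachable from Start after that: {Start, X}.
Removed useless symbols: {W, Y, Z} and every production mentioning them.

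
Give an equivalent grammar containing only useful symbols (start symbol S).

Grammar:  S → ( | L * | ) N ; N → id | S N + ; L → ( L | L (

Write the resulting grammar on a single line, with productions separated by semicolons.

Generating nonterminals: {N, S}.
Reachable from S after that: {N, S}.
Removed useless symbols: {L} and every production mentioning them.

S → ( | ) N; N → id | S N +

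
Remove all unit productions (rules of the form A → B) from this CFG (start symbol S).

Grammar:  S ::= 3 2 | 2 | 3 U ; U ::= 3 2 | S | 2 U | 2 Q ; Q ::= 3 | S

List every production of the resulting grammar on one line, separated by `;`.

Unit pairs: Q ⇒* {S}; U ⇒* {S}.
For every A with A ⇒* B via unit rules, add B's non-unit alternatives to A; then delete every rule of the form X → Y.

S ::= 3 2 | 2 | 3 U; U ::= 3 2 | 2 U | 2 Q | 2 | 3 U; Q ::= 3 2 | 2 | 3 U | 3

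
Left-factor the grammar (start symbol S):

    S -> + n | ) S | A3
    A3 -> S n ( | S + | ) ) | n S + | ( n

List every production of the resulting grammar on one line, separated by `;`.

A3 has alternatives sharing prefix 'S': factor to A3 → S A3' with A3' → n ( | +.

S -> + n | ) S | A3; A3 -> ) ) | n S + | ( n | S A3'; A3' -> n ( | +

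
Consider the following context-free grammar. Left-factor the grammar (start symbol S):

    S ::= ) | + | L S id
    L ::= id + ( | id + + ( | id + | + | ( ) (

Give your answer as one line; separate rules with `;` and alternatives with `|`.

S ::= ) | + | L S id; L ::= + | ( ) ( | id + L'; L' ::= ( | + ( | ε

L has alternatives sharing prefix 'id +': factor to L → id + L' with L' → ( | + ( | ε.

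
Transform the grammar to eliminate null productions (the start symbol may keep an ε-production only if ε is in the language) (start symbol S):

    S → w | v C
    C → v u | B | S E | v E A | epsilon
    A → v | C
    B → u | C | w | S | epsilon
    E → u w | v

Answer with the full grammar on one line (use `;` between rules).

S → w | v C | v; C → v u | B | S E | v E A | v E; A → v | C; B → u | C | w | S; E → u w | v

Nullable nonterminals: {A, B, C}.
ε ∉ L(G), so no ε-production is kept.
For each production, add variants omitting each subset of nullable occurrences: S → v C gives v C | v. C → v E A gives v E A | v E.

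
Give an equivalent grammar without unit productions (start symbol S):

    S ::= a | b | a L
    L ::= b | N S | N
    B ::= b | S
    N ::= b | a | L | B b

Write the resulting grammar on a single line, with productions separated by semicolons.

Unit pairs: B ⇒* {S}; L ⇒* {N}; N ⇒* {L}.
For each unit pair (A, B), copy every non-unit production of B to A, then drop all unit productions.

S ::= a | b | a L; L ::= b | N S | a | B b; B ::= b | a | a L; N ::= b | N S | a | B b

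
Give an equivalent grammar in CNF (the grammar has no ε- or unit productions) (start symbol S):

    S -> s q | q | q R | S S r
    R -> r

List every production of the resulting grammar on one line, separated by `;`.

Introduce a nonterminal for each terminal appearing in a rule of length ≥ 2: X1 → s, X2 → q, X3 → r.
Binarize each right-hand side of length ≥ 3 by chaining fresh nonterminals (Y1, Y2, …): affected rules were S → S S X3.

S -> X1 X2 | q | X2 R | S Y1; R -> r; X1 -> s; X2 -> q; X3 -> r; Y1 -> S X3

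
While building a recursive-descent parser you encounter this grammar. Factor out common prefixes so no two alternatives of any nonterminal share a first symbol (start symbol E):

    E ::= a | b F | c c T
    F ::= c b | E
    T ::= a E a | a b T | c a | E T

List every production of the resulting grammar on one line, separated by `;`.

E ::= a | b F | c c T; F ::= c b | E; T ::= c a | E T | a T'; T' ::= E a | b T

T has alternatives sharing prefix 'a': factor to T → a T' with T' → E a | b T.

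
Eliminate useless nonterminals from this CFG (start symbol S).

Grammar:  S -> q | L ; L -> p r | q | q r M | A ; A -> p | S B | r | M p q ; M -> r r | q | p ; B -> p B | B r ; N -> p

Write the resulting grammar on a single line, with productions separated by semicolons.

Generating nonterminals: {A, L, M, N, S}.
Reachable from S after that: {A, L, M, S}.
Removed useless symbols: {B, N} and every production mentioning them.

S -> q | L; L -> p r | q | q r M | A; A -> p | r | M p q; M -> r r | q | p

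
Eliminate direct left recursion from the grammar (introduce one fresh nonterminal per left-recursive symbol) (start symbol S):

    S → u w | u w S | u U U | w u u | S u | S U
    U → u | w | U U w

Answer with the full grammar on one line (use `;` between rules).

S, U are directly left-recursive.
For S: α = {u, U}, β = {u w, u w S, u U U, w u u}. Rewrite as S → β S' and S' → α S' | ε.
For U: α = {U w}, β = {u, w}. Rewrite as U → β U' and U' → α U' | ε.

S → u w S' | u w S S' | u U U S' | w u u S'; U → u U' | w U'; S' → u S' | U S' | ε; U' → U w U' | ε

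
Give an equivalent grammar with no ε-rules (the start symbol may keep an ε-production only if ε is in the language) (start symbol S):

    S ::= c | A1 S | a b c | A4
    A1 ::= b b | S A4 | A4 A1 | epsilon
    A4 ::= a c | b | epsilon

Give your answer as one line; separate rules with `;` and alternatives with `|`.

S ::= c | A1 S | A1 | a b c | A4 | epsilon; A1 ::= b b | S A4 | S | A4 | A4 A1; A4 ::= a c | b

The nullable symbols are {A1, A4, S}.
ε ∈ L(G) since S is nullable, so keep S → ε.
For each production, add variants omitting each subset of nullable occurrences: S → A1 S gives A1 S | A1. A1 → S A4 gives S A4 | S | A4.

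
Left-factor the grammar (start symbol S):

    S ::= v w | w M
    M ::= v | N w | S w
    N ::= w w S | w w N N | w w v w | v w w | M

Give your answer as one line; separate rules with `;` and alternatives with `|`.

N has alternatives sharing prefix 'w w': factor to N → w w N' with N' → S | N N | v w.

S ::= v w | w M; M ::= v | N w | S w; N ::= v w w | M | w w N'; N' ::= S | N N | v w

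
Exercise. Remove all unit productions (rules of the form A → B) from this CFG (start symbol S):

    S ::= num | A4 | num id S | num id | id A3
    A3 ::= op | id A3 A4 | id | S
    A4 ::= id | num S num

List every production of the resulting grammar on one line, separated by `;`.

S ::= id | num S num | num | num id S | num id | id A3; A3 ::= id | num S num | num | num id S | num id | id A3 | op | id A3 A4; A4 ::= id | num S num

Unit pairs: A3 ⇒* {A4, S}; S ⇒* {A4}.
For every A with A ⇒* B via unit rules, add B's non-unit alternatives to A; then delete every rule of the form X → Y.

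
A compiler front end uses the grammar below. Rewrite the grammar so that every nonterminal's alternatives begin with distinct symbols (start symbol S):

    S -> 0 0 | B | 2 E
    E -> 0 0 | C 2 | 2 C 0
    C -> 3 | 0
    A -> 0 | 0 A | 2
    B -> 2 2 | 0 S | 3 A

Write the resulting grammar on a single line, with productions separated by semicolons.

A has alternatives sharing prefix '0': factor to A → 0 A' with A' → ε | A.

S -> 0 0 | B | 2 E; E -> 0 0 | C 2 | 2 C 0; C -> 3 | 0; A -> 2 | 0 A'; B -> 2 2 | 0 S | 3 A; A' -> eps | A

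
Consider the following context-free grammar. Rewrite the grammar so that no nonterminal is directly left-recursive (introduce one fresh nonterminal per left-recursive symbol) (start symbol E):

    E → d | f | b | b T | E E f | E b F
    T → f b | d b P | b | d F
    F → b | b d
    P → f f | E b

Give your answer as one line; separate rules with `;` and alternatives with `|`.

E is directly left-recursive.
For E: α = {E f, b F}, β = {d, f, b, b T}. Rewrite as E → β E' and E' → α E' | ε.

E → d E' | f E' | b E' | b T E'; T → f b | d b P | b | d F; F → b | b d; P → f f | E b; E' → E f E' | b F E' | epsilon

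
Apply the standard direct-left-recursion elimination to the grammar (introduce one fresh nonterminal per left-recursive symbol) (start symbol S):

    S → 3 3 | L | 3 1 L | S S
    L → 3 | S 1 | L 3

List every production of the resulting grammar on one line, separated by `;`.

S → 3 3 S' | L S' | 3 1 L S'; L → 3 L' | S 1 L'; S' → S S' | ε; L' → 3 L' | ε

Left recursion appears on S, L.
For S: α = {S}, β = {3 3, L, 3 1 L}. Rewrite as S → β S' and S' → α S' | ε.
For L: α = {3}, β = {3, S 1}. Rewrite as L → β L' and L' → α L' | ε.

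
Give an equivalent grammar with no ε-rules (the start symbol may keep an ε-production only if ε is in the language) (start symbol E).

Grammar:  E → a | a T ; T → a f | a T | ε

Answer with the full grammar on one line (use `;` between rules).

E → a | a T; T → a f | a T | a

Nullable set = {T}.
ε ∉ L(G), so no ε-production is kept.
Expand every rule over subsets of its nullable positions: T → a T gives a T | a.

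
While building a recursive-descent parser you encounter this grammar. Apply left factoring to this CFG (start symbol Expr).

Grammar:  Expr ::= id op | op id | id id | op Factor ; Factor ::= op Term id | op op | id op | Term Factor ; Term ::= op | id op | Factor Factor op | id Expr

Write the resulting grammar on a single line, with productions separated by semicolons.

Expr has alternatives sharing prefix 'id': factor to Expr → id Expr1 with Expr1 → op | id.
Expr has alternatives sharing prefix 'op': factor to Expr → op Expr2 with Expr2 → id | Factor.
Factor has alternatives sharing prefix 'op': factor to Factor → op Factor1 with Factor1 → Term id | op.
Term has alternatives sharing prefix 'id': factor to Term → id Term1 with Term1 → op | Expr.

Expr ::= id Expr1 | op Expr2; Factor ::= id op | Term Factor | op Factor1; Term ::= op | Factor Factor op | id Term1; Expr1 ::= op | id; Expr2 ::= id | Factor; Factor1 ::= Term id | op; Term1 ::= op | Expr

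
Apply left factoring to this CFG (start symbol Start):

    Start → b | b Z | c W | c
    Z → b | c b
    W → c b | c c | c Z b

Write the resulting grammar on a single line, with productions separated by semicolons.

Start → b Start1 | c Start2; Z → b | c b; W → c W1; Start1 → epsilon | Z; Start2 → W | epsilon; W1 → b | c | Z b

Start has alternatives sharing prefix 'b': factor to Start → b Start1 with Start1 → ε | Z.
Start has alternatives sharing prefix 'c': factor to Start → c Start2 with Start2 → W | ε.
W has alternatives sharing prefix 'c': factor to W → c W1 with W1 → b | c | Z b.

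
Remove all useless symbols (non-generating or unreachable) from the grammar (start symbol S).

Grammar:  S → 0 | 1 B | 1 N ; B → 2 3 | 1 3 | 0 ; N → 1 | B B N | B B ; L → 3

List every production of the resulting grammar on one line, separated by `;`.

S → 0 | 1 B | 1 N; B → 2 3 | 1 3 | 0; N → 1 | B B N | B B

Generating nonterminals: {B, L, N, S}.
Reachable from S after that: {B, N, S}.
Removed useless symbols: {L} and every production mentioning them.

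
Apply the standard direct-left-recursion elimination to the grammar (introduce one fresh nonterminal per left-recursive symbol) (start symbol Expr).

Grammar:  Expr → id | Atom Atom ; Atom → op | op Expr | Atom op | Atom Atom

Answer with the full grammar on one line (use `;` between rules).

Expr → id | Atom Atom; Atom → op Atom1 | op Expr Atom1; Atom1 → op Atom1 | Atom Atom1 | ε

Directly left-recursive nonterminal: Atom.
For Atom: α = {op, Atom}, β = {op, op Expr}. Rewrite as Atom → β Atom1 and Atom1 → α Atom1 | ε.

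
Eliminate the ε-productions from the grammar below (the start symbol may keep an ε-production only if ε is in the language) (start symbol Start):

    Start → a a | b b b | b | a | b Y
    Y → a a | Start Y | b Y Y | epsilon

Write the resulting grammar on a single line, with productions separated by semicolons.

The nullable symbols are {Y}.
ε ∉ L(G), so no ε-production is kept.
Expand every rule over subsets of its nullable positions: Y → Start Y gives Start Y | Start. Y → b Y Y gives b Y Y | b Y | b.

Start → a a | b b b | b | a | b Y; Y → a a | Start Y | Start | b Y Y | b Y | b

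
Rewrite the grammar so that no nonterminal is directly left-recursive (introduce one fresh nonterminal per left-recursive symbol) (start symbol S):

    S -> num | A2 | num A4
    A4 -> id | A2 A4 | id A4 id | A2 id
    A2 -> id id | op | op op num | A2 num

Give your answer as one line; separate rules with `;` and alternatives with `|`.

S -> num | A2 | num A4; A4 -> id | A2 A4 | id A4 id | A2 id; A2 -> id id A2' | op A2' | op op num A2'; A2' -> num A2' | ε

Left recursion appears on A2.
For A2: α = {num}, β = {id id, op, op op num}. Rewrite as A2 → β A2' and A2' → α A2' | ε.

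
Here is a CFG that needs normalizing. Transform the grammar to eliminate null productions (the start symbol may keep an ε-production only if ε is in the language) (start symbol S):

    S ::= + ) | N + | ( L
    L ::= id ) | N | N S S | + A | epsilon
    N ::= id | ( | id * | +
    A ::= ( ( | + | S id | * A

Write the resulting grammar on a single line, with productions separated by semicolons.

S ::= + ) | N + | ( L | (; L ::= id ) | N | N S S | + A; N ::= id | ( | id * | +; A ::= ( ( | + | S id | * A

The nullable symbols are {L}.
ε ∉ L(G), so no ε-production is kept.
Expand every rule over subsets of its nullable positions: S → ( L gives ( L | (.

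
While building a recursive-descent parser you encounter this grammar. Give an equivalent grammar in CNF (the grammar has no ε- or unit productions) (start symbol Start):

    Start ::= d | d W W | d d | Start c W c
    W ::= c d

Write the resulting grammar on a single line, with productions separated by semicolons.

Start ::= d | X1 Y1 | X1 X1 | Start Y2; W ::= X2 X1; X1 ::= d; X2 ::= c; Y1 ::= W W; Y2 ::= X2 Y3; Y3 ::= W X2

Introduce a nonterminal for each terminal appearing in a rule of length ≥ 2: X1 → d, X2 → c.
Binarize each right-hand side of length ≥ 3 by chaining fresh nonterminals (Y1, Y2, …): affected rules were Start → X1 W W; Start → Start X2 W X2.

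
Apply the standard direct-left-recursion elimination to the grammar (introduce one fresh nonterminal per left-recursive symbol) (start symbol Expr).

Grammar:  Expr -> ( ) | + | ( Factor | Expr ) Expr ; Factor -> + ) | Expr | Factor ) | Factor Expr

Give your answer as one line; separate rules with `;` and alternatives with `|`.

Expr -> ( ) Expr1 | + Expr1 | ( Factor Expr1; Factor -> + ) Factor1 | Expr Factor1; Expr1 -> ) Expr Expr1 | ε; Factor1 -> ) Factor1 | Expr Factor1 | ε

Expr, Factor are directly left-recursive.
For Expr: α = {) Expr}, β = {( ), +, ( Factor}. Rewrite as Expr → β Expr1 and Expr1 → α Expr1 | ε.
For Factor: α = {), Expr}, β = {+ ), Expr}. Rewrite as Factor → β Factor1 and Factor1 → α Factor1 | ε.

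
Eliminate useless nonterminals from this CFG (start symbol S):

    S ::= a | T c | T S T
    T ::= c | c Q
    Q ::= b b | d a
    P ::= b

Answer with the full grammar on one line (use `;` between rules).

Generating nonterminals: {P, Q, S, T}.
Reachable from S after that: {Q, S, T}.
Removed useless symbols: {P} and every production mentioning them.

S ::= a | T c | T S T; T ::= c | c Q; Q ::= b b | d a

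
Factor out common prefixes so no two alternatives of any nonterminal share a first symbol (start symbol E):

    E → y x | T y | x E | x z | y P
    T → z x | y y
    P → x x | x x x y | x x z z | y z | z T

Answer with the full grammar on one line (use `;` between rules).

E → T y | y E' | x E''; T → z x | y y; P → y z | z T | x x P'; E' → x | P; E'' → E | z; P' → ε | x y | z z

E has alternatives sharing prefix 'y': factor to E → y E' with E' → x | P.
E has alternatives sharing prefix 'x': factor to E → x E'' with E'' → E | z.
P has alternatives sharing prefix 'x x': factor to P → x x P' with P' → ε | x y | z z.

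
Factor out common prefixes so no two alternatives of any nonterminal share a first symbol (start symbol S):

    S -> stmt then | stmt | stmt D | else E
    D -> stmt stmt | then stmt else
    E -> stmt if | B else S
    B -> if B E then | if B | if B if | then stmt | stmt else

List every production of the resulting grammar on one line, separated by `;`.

S -> else E | stmt S'; D -> stmt stmt | then stmt else; E -> stmt if | B else S; B -> then stmt | stmt else | if B B'; S' -> then | epsilon | D; B' -> E then | epsilon | if

S has alternatives sharing prefix 'stmt': factor to S → stmt S' with S' → then | ε | D.
B has alternatives sharing prefix 'if B': factor to B → if B B' with B' → E then | ε | if.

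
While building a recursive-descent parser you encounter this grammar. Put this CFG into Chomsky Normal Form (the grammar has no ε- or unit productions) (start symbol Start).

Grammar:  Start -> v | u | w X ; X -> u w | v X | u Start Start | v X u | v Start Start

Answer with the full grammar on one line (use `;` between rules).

Start -> v | u | X1 X; X -> X2 X1 | X3 X | X2 Y1 | X3 Y2 | X3 Y3; X1 -> w; X2 -> u; X3 -> v; Y1 -> Start Start; Y2 -> X X2; Y3 -> Start Start

Introduce a nonterminal for each terminal appearing in a rule of length ≥ 2: X1 → w, X2 → u, X3 → v.
Binarize each right-hand side of length ≥ 3 by chaining fresh nonterminals (Y1, Y2, …): affected rules were X → X2 Start Start; X → X3 X X2; X → X3 Start Start.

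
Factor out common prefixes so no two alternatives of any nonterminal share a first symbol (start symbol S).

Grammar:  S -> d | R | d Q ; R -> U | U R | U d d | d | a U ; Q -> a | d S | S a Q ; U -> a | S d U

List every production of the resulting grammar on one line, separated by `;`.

S -> R | d S'; R -> d | a U | U R'; Q -> a | d S | S a Q; U -> a | S d U; S' -> eps | Q; R' -> eps | R | d d

S has alternatives sharing prefix 'd': factor to S → d S' with S' → ε | Q.
R has alternatives sharing prefix 'U': factor to R → U R' with R' → ε | R | d d.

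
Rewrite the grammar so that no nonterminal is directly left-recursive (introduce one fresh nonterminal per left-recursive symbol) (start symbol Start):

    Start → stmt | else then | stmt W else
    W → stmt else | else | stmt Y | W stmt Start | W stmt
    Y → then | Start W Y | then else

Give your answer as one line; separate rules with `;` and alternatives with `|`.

W is directly left-recursive.
For W: α = {stmt Start, stmt}, β = {stmt else, else, stmt Y}. Rewrite as W → β W1 and W1 → α W1 | ε.

Start → stmt | else then | stmt W else; W → stmt else W1 | else W1 | stmt Y W1; Y → then | Start W Y | then else; W1 → stmt Start W1 | stmt W1 | ε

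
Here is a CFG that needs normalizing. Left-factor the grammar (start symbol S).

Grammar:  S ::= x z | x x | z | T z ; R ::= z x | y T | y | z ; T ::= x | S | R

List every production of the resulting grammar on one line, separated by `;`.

S has alternatives sharing prefix 'x': factor to S → x S' with S' → z | x.
R has alternatives sharing prefix 'z': factor to R → z R' with R' → x | ε.
R has alternatives sharing prefix 'y': factor to R → y R'' with R'' → T | ε.

S ::= z | T z | x S'; R ::= z R' | y R''; T ::= x | S | R; S' ::= z | x; R' ::= x | eps; R'' ::= T | eps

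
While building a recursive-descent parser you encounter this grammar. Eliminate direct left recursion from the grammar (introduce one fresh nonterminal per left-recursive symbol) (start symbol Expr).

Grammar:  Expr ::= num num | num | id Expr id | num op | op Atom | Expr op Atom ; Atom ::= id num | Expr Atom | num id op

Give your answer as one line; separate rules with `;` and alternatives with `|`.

Expr ::= num num Expr1 | num Expr1 | id Expr id Expr1 | num op Expr1 | op Atom Expr1; Atom ::= id num | Expr Atom | num id op; Expr1 ::= op Atom Expr1 | ε

Directly left-recursive nonterminal: Expr.
For Expr: α = {op Atom}, β = {num num, num, id Expr id, num op, op Atom}. Rewrite as Expr → β Expr1 and Expr1 → α Expr1 | ε.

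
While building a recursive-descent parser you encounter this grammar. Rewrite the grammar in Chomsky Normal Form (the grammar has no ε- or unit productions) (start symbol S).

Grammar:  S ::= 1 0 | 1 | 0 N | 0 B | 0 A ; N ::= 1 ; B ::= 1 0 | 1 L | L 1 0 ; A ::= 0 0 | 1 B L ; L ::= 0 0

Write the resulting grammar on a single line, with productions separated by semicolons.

Introduce a nonterminal for each terminal appearing in a rule of length ≥ 2: X1 → 1, X2 → 0.
Binarize each right-hand side of length ≥ 3 by chaining fresh nonterminals (Y1, Y2, …): affected rules were B → L X1 X2; A → X1 B L.

S ::= X1 X2 | 1 | X2 N | X2 B | X2 A; N ::= 1; B ::= X1 X2 | X1 L | L Y1; A ::= X2 X2 | X1 Y2; L ::= X2 X2; X1 ::= 1; X2 ::= 0; Y1 ::= X1 X2; Y2 ::= B L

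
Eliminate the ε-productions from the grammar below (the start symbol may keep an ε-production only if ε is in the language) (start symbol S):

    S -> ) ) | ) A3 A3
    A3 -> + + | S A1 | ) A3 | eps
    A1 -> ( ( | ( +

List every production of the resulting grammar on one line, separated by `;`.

The nullable symbols are {A3}.
ε ∉ L(G), so no ε-production is kept.
Add the nullable-subset variants: S → ) A3 A3 gives ) A3 A3 | ) A3 | ). A3 → ) A3 gives ) A3 | ).

S -> ) ) | ) A3 A3 | ) A3 | ); A3 -> + + | S A1 | ) A3 | ); A1 -> ( ( | ( +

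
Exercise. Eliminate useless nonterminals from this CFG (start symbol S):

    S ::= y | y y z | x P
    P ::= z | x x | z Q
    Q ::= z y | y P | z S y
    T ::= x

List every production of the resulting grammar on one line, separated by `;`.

Generating nonterminals: {P, Q, S, T}.
Reachable from S after that: {P, Q, S}.
Removed useless symbols: {T} and every production mentioning them.

S ::= y | y y z | x P; P ::= z | x x | z Q; Q ::= z y | y P | z S y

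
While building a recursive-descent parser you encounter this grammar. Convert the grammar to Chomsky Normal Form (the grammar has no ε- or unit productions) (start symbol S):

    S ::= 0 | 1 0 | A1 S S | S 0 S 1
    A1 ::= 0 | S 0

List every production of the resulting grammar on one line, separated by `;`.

S ::= 0 | X1 X2 | A1 Y1 | S Y2; A1 ::= 0 | S X2; X1 ::= 1; X2 ::= 0; Y1 ::= S S; Y2 ::= X2 Y3; Y3 ::= S X1

Introduce a nonterminal for each terminal appearing in a rule of length ≥ 2: X1 → 1, X2 → 0.
Binarize each right-hand side of length ≥ 3 by chaining fresh nonterminals (Y1, Y2, …): affected rules were S → A1 S S; S → S X2 S X1.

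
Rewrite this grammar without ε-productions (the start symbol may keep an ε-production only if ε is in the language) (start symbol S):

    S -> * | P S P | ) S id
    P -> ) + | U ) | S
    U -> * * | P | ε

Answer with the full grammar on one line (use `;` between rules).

The nullable symbols are {U}.
ε ∉ L(G), so no ε-production is kept.
Expand every rule over subsets of its nullable positions: P → U ) gives U ) | ).

S -> * | P S P | ) S id; P -> ) + | U ) | ) | S; U -> * * | P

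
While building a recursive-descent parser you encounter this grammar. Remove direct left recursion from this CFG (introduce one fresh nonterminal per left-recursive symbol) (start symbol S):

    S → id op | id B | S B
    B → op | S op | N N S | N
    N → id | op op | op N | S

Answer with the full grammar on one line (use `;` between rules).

S → id op S' | id B S'; B → op | S op | N N S | N; N → id | op op | op N | S; S' → B S' | eps

S is directly left-recursive.
For S: α = {B}, β = {id op, id B}. Rewrite as S → β S' and S' → α S' | ε.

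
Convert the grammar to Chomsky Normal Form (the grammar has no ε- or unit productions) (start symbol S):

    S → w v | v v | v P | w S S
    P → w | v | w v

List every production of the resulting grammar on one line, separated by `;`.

Introduce a nonterminal for each terminal appearing in a rule of length ≥ 2: X1 → w, X2 → v.
Binarize each right-hand side of length ≥ 3 by chaining fresh nonterminals (Y1, Y2, …): affected rules were S → X1 S S.

S → X1 X2 | X2 X2 | X2 P | X1 Y1; P → w | v | X1 X2; X1 → w; X2 → v; Y1 → S S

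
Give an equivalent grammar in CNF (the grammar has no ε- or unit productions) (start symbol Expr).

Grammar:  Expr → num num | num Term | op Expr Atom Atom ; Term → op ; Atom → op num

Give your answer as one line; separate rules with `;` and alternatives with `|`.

Expr → X1 X1 | X1 Term | X2 Y1; Term → op; Atom → X2 X1; X1 → num; X2 → op; Y1 → Expr Y2; Y2 → Atom Atom

Introduce a nonterminal for each terminal appearing in a rule of length ≥ 2: X1 → num, X2 → op.
Binarize each right-hand side of length ≥ 3 by chaining fresh nonterminals (Y1, Y2, …): affected rules were Expr → X2 Expr Atom Atom.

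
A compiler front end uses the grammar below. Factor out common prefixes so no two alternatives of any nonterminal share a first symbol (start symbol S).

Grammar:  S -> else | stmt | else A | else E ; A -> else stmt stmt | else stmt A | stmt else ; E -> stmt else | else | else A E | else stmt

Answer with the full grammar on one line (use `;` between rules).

S -> stmt | else S'; A -> stmt else | else stmt A'; E -> stmt else | else E'; S' -> ε | A | E; A' -> stmt | A; E' -> ε | A E | stmt

S has alternatives sharing prefix 'else': factor to S → else S' with S' → ε | A | E.
A has alternatives sharing prefix 'else stmt': factor to A → else stmt A' with A' → stmt | A.
E has alternatives sharing prefix 'else': factor to E → else E' with E' → ε | A E | stmt.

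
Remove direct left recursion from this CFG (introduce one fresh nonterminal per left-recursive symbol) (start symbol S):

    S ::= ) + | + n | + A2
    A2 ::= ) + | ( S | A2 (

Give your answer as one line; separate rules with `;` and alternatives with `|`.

S ::= ) + | + n | + A2; A2 ::= ) + A2' | ( S A2'; A2' ::= ( A2' | ε

Left recursion appears on A2.
For A2: α = {(}, β = {) +, ( S}. Rewrite as A2 → β A2' and A2' → α A2' | ε.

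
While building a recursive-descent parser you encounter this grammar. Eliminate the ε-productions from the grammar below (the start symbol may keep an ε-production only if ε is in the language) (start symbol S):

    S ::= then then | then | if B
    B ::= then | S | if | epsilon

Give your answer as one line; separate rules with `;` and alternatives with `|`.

The nullable symbols are {B}.
ε ∉ L(G), so no ε-production is kept.
Add the nullable-subset variants: S → if B gives if B | if.

S ::= then then | then | if B | if; B ::= then | S | if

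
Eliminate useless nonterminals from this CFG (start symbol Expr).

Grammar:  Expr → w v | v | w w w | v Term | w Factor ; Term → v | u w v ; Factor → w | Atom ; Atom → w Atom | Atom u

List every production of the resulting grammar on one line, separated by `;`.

Generating nonterminals: {Expr, Factor, Term}.
Reachable from Expr after that: {Expr, Factor, Term}.
Removed useless symbols: {Atom} and every production mentioning them.

Expr → w v | v | w w w | v Term | w Factor; Term → v | u w v; Factor → w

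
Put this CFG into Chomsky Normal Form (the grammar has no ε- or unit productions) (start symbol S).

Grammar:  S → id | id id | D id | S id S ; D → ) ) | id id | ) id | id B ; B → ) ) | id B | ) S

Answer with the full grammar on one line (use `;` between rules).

S → id | X1 X1 | D X1 | S Y1; D → X2 X2 | X1 X1 | X2 X1 | X1 B; B → X2 X2 | X1 B | X2 S; X1 → id; X2 → ); Y1 → X1 S

Introduce a nonterminal for each terminal appearing in a rule of length ≥ 2: X1 → id, X2 → ).
Binarize each right-hand side of length ≥ 3 by chaining fresh nonterminals (Y1, Y2, …): affected rules were S → S X1 S.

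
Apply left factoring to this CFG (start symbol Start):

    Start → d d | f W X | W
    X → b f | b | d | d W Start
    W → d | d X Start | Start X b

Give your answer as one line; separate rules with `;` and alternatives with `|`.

X has alternatives sharing prefix 'b': factor to X → b X1 with X1 → f | ε.
X has alternatives sharing prefix 'd': factor to X → d X2 with X2 → ε | W Start.
W has alternatives sharing prefix 'd': factor to W → d W1 with W1 → ε | X Start.

Start → d d | f W X | W; X → b X1 | d X2; W → Start X b | d W1; X1 → f | ε; X2 → ε | W Start; W1 → ε | X Start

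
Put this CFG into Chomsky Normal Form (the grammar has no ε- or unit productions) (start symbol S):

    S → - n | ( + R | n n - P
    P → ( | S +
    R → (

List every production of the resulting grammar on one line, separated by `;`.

S → X1 X2 | X3 Y1 | X2 Y2; P → ( | S X4; R → (; X1 → -; X2 → n; X3 → (; X4 → +; Y1 → X4 R; Y2 → X2 Y3; Y3 → X1 P

Introduce a nonterminal for each terminal appearing in a rule of length ≥ 2: X1 → -, X2 → n, X3 → (, X4 → +.
Binarize each right-hand side of length ≥ 3 by chaining fresh nonterminals (Y1, Y2, …): affected rules were S → X3 X4 R; S → X2 X2 X1 P.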